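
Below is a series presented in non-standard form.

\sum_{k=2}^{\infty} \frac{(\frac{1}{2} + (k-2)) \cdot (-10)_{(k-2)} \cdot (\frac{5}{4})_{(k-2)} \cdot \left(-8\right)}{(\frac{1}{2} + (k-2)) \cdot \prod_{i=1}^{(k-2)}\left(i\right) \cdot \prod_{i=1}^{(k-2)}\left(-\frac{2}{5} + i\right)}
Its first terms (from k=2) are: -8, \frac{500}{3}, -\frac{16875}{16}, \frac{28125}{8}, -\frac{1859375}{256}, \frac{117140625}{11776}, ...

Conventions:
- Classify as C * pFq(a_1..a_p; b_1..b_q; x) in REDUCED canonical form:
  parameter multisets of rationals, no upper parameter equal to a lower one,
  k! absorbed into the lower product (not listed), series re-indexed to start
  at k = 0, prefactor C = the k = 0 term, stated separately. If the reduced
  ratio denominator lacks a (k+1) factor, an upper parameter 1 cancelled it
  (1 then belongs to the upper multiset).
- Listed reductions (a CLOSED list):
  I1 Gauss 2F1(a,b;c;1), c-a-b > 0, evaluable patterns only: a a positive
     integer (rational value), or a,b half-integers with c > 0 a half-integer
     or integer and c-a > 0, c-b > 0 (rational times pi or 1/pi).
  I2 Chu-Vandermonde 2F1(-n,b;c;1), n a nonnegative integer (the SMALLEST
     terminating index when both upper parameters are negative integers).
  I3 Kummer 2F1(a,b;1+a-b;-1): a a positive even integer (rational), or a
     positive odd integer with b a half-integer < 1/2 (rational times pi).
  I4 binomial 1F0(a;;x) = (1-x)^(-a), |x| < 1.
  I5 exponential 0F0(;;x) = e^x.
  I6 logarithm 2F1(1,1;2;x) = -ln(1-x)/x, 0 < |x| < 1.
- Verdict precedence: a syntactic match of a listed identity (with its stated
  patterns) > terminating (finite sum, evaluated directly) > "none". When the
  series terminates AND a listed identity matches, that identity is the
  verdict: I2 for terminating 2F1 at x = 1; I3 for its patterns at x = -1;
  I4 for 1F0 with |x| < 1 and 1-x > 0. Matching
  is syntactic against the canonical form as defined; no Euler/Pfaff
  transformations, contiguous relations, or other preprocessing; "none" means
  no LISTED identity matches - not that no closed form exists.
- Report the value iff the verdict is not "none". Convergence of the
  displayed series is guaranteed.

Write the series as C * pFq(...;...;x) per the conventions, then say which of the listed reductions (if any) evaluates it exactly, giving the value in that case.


This is -8 * 2F1(-10, \frac{5}{4}; \frac{3}{5}; 1) in reduced canonical form. Verdict: this is the Chu-Vandermonde identity I2 (terminating 2F1 at x = 1 with n = 10, b = 5/4, c = \frac{3}{5}). Its exact value is \frac{10154784427627}{55485877190656}.

First insight: t_0 = -8 here, and the product of the first k integers (C = -8) is k!.
Step ratio: r(k) = 1 * (k-10) (k+\frac{5}{4}) / [(k+\frac{3}{5}) (k+1)] ; factor over Q: parameters, x = 1, and C = -8.


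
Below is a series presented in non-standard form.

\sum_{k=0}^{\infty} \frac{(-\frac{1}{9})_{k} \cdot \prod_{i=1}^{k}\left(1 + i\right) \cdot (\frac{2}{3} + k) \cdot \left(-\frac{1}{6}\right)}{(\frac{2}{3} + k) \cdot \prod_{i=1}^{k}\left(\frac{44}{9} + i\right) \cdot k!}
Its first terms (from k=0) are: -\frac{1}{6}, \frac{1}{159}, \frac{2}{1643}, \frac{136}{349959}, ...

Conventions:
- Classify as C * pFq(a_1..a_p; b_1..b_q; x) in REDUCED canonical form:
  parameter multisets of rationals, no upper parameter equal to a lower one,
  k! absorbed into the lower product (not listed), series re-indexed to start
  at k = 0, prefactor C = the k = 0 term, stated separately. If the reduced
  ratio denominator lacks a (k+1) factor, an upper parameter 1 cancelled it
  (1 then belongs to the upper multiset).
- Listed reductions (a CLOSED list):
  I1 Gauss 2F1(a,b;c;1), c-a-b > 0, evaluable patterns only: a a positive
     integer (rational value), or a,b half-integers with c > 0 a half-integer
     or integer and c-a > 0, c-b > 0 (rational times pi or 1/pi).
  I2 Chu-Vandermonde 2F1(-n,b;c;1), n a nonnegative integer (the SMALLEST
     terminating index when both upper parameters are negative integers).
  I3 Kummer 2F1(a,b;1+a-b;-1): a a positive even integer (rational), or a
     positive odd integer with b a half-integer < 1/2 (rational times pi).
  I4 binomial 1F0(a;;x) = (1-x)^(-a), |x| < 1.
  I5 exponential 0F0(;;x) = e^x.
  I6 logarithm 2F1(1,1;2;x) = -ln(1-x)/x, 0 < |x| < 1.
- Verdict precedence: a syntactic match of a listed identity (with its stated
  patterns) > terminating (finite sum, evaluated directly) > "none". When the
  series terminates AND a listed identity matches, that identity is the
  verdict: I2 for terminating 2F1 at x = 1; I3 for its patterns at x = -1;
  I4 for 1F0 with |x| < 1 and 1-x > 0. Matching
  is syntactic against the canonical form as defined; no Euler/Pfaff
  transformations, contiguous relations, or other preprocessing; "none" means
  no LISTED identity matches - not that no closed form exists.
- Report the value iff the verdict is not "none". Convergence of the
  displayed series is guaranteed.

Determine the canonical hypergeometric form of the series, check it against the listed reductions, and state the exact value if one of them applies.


This is -\frac{1}{6} * 2F1(-\frac{1}{9}, 2; \frac{53}{9}; 1) in reduced canonical form. Verdict (x = 1): Gauss (I1, integer-parameter pattern) applies (x = 1: the Gamma ratio telescopes since c-a-b = 4 > 0 and a = 2 in Z>0). Sum: -\frac{77}{486}.

Key step: t_0 = -\frac{1}{6} here, and the lower running product (C = -1/6, x = 1) is a rising factorial.
Term ratio: r(k) = 1 * (k-\frac{1}{9}) (k+2) / [(k+\frac{53}{9}) (k+1)] - rational in k. x = 1; t_0 = -\frac{1}{6}; negate the roots.


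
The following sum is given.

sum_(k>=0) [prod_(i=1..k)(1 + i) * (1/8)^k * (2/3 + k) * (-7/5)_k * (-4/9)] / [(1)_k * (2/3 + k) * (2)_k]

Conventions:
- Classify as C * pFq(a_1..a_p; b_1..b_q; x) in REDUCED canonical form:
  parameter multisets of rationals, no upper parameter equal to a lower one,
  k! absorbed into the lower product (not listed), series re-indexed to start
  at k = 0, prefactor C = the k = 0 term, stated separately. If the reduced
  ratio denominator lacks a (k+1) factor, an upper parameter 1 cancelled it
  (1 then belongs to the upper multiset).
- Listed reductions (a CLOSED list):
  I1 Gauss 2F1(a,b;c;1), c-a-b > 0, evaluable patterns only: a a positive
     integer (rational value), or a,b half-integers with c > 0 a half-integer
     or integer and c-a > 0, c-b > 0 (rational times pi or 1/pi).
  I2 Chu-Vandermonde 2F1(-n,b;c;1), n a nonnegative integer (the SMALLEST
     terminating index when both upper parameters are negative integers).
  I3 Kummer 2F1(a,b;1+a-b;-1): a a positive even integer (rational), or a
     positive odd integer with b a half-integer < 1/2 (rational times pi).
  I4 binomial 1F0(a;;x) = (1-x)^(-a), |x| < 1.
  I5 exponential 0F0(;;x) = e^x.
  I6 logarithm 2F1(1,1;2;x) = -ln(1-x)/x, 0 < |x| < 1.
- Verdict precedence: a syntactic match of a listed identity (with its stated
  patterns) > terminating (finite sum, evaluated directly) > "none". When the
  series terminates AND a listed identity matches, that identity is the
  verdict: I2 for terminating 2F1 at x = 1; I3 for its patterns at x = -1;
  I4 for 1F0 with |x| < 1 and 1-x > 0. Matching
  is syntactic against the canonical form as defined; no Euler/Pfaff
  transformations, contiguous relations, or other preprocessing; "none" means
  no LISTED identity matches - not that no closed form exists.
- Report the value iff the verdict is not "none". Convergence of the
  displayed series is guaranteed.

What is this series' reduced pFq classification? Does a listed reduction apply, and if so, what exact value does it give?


Prefactor -4/9, argument 1/8: 1F0 with upper {-7/5} over lower {-}. Verdict (x = 1/8): binomial (I4) applies (the 1F0 binomial series: exponent 7/5, x = 1/8). Value: (-4/9) * (7/8)^(7/5).

Key observation: t_0 being -4/9, the parameter 2 appears in both the upper and lower lists and cancels (alongside the other common factor).
Ratio: r(k) = (1/8) * (k-7/5) / [(k+1)] - rational in k, leading ratio (1/8); with t_0 = -4/9, classification follows.


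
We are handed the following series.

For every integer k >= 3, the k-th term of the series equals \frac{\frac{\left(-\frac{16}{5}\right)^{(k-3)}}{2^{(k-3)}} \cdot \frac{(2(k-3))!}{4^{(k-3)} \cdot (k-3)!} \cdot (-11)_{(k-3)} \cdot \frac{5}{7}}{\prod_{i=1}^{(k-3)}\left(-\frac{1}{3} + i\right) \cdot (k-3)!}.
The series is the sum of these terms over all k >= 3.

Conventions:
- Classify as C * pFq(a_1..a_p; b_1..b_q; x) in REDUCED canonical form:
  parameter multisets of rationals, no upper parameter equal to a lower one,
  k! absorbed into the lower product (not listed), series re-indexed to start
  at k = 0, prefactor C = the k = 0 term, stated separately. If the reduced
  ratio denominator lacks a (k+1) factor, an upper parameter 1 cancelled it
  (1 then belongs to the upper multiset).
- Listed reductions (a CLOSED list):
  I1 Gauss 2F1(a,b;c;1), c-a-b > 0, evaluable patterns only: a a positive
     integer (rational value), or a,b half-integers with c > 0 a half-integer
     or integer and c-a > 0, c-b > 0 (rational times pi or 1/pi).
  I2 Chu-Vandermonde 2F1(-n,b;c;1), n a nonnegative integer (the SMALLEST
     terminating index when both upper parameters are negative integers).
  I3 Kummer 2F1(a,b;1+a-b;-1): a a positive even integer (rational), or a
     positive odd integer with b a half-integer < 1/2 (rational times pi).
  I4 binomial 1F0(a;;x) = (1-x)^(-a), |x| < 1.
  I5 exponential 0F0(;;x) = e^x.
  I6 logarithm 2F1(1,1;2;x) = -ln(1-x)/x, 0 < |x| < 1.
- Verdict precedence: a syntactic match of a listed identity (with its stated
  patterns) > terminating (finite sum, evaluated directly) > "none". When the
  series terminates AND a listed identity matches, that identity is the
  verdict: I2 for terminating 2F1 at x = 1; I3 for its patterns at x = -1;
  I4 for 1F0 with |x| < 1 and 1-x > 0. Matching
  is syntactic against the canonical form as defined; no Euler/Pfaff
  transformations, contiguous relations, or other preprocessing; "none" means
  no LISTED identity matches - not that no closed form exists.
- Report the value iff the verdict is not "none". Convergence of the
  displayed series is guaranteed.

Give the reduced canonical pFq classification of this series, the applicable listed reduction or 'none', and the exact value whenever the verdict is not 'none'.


This is \frac{5}{7} * 2F1(-11, \frac{1}{2}; \frac{2}{3}; -\frac{8}{5}) in reduced canonical form. Verdict: terminating - upper -11 stops the sum at k = 11; the 12 terms are added exactly. Value: \frac{11332736079133657}{775126953125}.

The tell: t_0 = \frac{5}{7} here, and the lower running product (C = 5/7) is a rising factorial.
Consecutive-term ratio: r(k) = -\frac{8}{5} * (k-11) (k+\frac{1}{2}) / [(k+\frac{2}{3}) (k+1)] - rational; roots negated = parameters, x = -\frac{8}{5}, C = \frac{5}{7}.


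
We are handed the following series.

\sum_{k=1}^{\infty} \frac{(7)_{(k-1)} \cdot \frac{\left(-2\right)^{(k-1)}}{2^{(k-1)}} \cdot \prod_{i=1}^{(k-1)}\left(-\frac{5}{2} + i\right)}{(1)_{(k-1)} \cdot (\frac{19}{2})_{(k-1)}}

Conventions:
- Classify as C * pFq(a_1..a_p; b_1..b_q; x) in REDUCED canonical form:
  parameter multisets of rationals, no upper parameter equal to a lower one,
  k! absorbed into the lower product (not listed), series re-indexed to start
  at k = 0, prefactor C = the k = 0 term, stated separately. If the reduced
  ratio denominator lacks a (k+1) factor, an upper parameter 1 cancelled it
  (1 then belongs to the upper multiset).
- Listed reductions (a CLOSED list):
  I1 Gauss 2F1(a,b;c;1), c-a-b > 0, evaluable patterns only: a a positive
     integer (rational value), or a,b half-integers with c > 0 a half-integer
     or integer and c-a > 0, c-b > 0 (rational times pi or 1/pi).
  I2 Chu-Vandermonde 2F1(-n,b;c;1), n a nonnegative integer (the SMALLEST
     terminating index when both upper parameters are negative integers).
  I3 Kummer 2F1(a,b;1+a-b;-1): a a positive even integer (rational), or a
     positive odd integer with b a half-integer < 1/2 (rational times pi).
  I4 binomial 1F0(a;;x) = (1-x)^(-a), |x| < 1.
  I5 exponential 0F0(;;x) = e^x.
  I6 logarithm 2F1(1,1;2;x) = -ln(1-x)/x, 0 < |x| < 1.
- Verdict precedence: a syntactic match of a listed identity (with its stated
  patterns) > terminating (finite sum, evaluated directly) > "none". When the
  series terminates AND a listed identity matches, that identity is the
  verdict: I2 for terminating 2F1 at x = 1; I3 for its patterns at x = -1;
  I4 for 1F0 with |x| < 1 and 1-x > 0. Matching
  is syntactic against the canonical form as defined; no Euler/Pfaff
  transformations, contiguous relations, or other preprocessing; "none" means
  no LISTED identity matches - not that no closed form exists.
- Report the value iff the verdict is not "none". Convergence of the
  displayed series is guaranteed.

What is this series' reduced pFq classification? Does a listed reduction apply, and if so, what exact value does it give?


Prefactor 1, argument -1: 2F1 with upper {-\frac{3}{2}, 7} over lower {\frac{19}{2}}. Verdict: the Kummer evaluation I3 matches (x = -1; c = \frac{19}{2} equals 1+a-b for upper {-\frac{3}{2}, 7}: listed pattern). Hence: \frac{765765}{1048576} \cdot \pi.

Structural cue: with t_0 = 1, (1)_k (C = 1, x = -1) is k! itself.
Term ratio: r(k) = -1 * (k-\frac{3}{2}) (k+7) / [(k+\frac{19}{2}) (k+1)] ; factor over Q: parameters, x = -1, and C = 1.


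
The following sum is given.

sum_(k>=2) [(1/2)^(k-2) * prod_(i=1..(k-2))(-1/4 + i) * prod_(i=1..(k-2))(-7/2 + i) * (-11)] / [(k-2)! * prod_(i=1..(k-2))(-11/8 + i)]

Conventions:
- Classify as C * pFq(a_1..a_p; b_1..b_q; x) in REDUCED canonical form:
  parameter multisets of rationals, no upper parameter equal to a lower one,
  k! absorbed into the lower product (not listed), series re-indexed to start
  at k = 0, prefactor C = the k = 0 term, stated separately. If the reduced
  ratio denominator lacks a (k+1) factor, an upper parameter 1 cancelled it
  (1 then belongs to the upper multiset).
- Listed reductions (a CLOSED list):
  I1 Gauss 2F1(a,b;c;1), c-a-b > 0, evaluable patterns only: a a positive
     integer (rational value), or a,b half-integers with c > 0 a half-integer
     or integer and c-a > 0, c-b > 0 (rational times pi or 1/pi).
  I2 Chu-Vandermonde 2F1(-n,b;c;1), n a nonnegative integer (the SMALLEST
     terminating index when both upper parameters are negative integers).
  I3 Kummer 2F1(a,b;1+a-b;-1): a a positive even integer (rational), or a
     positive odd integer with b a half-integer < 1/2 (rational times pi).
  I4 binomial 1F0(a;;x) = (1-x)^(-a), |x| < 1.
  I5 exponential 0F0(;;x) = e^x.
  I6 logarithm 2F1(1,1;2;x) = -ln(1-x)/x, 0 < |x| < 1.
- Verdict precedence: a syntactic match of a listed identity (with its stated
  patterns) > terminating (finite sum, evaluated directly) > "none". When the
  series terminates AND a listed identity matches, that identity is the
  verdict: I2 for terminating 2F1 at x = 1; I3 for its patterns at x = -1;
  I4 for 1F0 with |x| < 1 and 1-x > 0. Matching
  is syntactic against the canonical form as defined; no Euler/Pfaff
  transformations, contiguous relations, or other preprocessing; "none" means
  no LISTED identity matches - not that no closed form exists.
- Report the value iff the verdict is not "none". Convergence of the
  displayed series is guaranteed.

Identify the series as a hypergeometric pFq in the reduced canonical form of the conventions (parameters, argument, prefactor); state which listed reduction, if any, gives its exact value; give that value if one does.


Canonical form: C = -11 times 2F1 with upper {-5/2, 3/4}, lower {-3/8}, x = 1/2. Verdict: none - at argument 1/2 the multisets {-5/2, 3/4} ; {-3/8} match no listed identity.

Key observation: t_0 = -11 here, and the running product (C = -11, x = 1/2) telescopes to a rising factorial.
Step ratio: r(k) = (1/2) * (k-5/2) (k+3/4) / [(k-3/8) (k+1)] ; factor over Q: parameters, x = (1/2), and C = -11.


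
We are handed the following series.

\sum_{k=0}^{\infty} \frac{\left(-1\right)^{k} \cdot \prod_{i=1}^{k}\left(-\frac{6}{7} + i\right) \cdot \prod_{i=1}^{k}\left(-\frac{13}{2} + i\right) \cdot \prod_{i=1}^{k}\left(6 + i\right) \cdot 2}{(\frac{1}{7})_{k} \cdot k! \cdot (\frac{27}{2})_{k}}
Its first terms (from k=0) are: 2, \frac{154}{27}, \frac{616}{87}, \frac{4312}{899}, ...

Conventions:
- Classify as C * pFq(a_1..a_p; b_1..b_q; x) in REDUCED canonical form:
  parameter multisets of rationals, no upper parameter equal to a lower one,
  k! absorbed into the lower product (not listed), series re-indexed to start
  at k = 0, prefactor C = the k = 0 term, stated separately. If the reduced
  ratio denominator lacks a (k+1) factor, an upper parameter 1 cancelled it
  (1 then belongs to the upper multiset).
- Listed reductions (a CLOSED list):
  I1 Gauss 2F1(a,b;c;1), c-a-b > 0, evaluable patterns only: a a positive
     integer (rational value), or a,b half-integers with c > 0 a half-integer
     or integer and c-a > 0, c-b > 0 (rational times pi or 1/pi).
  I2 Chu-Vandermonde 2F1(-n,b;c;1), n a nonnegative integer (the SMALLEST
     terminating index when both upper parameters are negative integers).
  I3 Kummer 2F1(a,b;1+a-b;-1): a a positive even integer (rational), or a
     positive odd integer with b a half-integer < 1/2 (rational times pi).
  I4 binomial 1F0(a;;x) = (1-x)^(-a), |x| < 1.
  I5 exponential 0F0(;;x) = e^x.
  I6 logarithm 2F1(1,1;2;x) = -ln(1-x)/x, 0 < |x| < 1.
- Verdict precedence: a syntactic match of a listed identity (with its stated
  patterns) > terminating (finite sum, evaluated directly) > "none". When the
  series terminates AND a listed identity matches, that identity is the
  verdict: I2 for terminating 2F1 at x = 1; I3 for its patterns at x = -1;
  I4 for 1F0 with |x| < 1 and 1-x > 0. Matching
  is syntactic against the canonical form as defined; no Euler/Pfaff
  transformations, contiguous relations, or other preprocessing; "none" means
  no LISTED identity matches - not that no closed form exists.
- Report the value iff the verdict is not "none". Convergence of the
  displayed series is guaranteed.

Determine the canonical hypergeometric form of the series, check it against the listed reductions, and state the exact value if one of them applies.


Canonical form: C = 2 times 2F1 with upper {-\frac{11}{2}, 7}, lower {\frac{27}{2}}, x = -1. Verdict: this is the Kummer evaluation I3 (x = -1; c = \frac{27}{2} equals 1+a-b for upper {-\frac{11}{2}, 7}: listed pattern). Sum: \frac{929553625}{134217728} \cdot \pi.

Key observation: t_0 being 2, the parameter 1/7 appears in both the upper and lower lists and cancels.
Step ratio: r(k) = -1 * (k-\frac{11}{2}) (k+7) / [(k+\frac{27}{2}) (k+1)] ; factor over Q: parameters, x = -1, and C = 2.


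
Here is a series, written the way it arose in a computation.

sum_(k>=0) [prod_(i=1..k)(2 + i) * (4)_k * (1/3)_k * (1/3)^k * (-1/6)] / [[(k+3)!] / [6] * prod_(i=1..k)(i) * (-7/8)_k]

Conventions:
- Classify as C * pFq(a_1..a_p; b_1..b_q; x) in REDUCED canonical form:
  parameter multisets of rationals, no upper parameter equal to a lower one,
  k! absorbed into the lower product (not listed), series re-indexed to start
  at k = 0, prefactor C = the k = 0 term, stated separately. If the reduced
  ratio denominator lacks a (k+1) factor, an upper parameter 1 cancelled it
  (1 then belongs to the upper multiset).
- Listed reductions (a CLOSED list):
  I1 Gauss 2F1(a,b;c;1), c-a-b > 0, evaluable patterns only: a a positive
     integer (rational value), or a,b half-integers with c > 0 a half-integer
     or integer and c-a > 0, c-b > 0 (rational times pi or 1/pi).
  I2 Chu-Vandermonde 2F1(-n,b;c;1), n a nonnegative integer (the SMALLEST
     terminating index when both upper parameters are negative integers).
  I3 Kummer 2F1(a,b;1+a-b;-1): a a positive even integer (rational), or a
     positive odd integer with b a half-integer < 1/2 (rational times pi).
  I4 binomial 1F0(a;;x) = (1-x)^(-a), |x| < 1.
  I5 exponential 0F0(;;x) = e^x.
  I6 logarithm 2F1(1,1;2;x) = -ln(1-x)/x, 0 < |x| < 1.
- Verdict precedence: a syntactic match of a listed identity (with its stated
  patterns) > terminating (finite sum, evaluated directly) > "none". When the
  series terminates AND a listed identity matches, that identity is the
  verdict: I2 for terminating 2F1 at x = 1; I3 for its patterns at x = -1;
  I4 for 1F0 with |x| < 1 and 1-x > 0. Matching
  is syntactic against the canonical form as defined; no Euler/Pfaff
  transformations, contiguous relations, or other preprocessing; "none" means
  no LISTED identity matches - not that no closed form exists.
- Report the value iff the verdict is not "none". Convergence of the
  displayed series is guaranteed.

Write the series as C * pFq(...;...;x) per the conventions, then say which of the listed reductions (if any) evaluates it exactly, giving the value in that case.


With C = -1/6: the canonical form is 2F1(1/3, 3; -7/8; 1/3). Verdict: none. A 2F1 with upper {1/3, 3} fits none of I1-I6 at x = 1/3; the sum runs forever.

First insight: x = (1/3) and the running product (prefactor -1/6) telescopes to a rising factorial.
Term ratio: r(k) = (1/3) * (k+1/3) (k+3) / [(k-7/8) (k+1)] - rational in k. x = (1/3); t_0 = -1/6; negate the roots.


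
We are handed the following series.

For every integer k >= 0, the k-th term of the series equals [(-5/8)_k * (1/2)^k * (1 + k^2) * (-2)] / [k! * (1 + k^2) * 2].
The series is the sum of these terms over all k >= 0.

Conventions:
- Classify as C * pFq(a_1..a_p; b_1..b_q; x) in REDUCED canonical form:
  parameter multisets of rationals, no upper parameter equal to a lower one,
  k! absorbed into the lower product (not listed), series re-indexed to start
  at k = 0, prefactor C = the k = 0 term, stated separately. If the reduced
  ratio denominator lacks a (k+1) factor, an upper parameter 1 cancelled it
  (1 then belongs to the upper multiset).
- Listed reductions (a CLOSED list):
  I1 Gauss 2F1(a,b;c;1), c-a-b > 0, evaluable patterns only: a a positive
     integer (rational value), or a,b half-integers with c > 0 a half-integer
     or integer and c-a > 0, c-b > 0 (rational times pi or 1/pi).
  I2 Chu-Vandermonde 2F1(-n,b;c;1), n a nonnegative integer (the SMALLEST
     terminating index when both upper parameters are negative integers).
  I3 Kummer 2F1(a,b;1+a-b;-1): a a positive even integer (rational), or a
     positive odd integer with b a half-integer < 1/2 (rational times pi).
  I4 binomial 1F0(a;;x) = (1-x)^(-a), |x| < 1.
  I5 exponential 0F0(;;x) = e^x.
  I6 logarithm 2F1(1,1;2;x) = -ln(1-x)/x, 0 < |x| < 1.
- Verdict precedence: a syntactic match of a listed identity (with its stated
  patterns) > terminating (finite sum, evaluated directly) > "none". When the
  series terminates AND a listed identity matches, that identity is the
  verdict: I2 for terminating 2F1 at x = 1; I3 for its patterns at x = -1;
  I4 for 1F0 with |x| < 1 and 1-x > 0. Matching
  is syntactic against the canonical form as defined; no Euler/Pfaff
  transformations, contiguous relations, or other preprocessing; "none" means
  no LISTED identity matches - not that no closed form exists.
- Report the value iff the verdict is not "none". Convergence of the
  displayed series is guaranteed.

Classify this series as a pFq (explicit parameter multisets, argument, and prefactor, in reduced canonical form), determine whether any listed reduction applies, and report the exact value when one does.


Canonical form: C = -1 times 1F0 with upper {-5/8}, lower {-}, x = 1/2. Verdict: binomial (I4) applies (the 1F0 binomial series: exponent 5/8, x = 1/2). Its exact value is (-1) * (1/2)^(5/8).

Structural cue: t_0 being -1, the constant factors (C = -1, x = 1/2) combine into one prefactor.
Adjacent-term ratio: r(k) = (1/2) * (k-5/8) / [(k+1)] ; factor over Q: parameters, x = (1/2), and C = -1.


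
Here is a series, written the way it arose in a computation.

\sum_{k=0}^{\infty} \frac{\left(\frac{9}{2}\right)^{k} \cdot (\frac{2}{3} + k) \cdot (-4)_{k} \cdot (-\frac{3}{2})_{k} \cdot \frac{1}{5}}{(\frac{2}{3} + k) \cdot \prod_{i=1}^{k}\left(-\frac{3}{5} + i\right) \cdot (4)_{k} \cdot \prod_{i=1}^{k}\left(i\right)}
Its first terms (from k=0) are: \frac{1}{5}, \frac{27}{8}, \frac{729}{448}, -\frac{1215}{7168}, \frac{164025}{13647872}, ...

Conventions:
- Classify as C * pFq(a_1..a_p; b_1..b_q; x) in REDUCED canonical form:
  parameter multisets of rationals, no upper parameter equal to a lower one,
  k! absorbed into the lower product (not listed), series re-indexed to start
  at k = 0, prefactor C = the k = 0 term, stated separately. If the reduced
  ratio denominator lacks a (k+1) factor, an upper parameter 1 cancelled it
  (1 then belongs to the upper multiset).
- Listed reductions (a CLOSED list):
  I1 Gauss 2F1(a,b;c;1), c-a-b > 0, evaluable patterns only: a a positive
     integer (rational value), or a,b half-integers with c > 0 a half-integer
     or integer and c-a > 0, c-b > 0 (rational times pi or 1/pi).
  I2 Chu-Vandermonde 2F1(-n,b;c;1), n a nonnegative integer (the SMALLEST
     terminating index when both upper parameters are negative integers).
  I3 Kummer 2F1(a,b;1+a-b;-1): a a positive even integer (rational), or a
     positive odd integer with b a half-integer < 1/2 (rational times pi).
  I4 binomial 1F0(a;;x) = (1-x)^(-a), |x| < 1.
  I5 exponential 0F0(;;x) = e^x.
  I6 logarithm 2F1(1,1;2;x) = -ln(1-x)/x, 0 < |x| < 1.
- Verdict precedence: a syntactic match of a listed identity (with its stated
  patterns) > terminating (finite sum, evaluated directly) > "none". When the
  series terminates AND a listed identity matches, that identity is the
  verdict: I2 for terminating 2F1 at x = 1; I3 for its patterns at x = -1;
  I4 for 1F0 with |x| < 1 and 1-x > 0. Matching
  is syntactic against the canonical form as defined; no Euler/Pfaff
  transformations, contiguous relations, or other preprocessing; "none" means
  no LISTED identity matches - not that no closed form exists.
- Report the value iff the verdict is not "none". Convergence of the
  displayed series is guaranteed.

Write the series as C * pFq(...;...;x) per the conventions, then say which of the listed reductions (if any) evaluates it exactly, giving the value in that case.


Classification (C = \frac{1}{5}): 2F2 with upper {-4, -\frac{3}{2}}, lower {\frac{2}{5}, 4}, argument x = \frac{9}{2}. Verdict: terminating (-4 upstairs). 5 nonzero terms in all; added directly. Its exact value is \frac{344250317}{68239360}.

First insight: t_0 = \frac{1}{5} here, and k + 2/3 divides numerator and denominator alike; C = 1/5, x = 9/2 after cancelling.
Term ratio: r(k) = \frac{9}{2} * (k-4) (k-\frac{3}{2}) / [(k+\frac{2}{5}) (k+4) (k+1)] - rational; roots negated = parameters, x = \frac{9}{2}, C = \frac{1}{5}.


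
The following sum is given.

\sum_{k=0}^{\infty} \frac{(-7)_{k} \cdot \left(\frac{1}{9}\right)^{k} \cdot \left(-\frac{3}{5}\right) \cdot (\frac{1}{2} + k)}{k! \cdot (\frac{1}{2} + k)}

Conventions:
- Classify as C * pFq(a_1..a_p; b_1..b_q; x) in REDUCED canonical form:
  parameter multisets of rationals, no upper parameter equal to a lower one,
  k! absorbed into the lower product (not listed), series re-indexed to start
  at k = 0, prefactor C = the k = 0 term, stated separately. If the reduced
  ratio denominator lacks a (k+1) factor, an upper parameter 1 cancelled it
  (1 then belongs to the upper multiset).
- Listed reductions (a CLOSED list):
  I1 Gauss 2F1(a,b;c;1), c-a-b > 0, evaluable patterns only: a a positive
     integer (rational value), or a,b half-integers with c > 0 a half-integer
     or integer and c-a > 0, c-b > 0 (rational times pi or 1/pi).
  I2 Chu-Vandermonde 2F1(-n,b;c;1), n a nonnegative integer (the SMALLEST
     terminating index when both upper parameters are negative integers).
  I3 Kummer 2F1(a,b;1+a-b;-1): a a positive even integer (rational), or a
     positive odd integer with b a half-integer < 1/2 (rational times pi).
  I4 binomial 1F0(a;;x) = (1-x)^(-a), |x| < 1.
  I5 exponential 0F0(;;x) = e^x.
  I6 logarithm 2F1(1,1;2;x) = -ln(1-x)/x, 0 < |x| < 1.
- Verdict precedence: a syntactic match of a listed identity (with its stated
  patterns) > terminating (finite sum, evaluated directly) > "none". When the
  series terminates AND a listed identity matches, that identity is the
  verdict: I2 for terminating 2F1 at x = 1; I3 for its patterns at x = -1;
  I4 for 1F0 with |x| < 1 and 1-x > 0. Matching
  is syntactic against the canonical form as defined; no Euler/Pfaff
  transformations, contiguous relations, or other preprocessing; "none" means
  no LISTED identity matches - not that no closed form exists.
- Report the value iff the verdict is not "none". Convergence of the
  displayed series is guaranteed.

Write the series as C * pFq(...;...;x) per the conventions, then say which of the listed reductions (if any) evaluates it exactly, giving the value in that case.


Canonical form: C = -\frac{3}{5} times 1F0 with upper {-7}, lower {-}, x = \frac{1}{9}. Verdict (x = \frac{1}{9}): the I4 binomial reduction applies (the 1F0 binomial series: exponent 7, x = \frac{1}{9}). Its exact value is -\frac{2097152}{7971615}.

First insight: t_0 being -\frac{3}{5}, striking the common factor k + 1/2 reduces the term (C = -3/5, x = 1/9).
Step ratio: r(k) = \frac{1}{9} * (k-7) / [(k+1)] - rational; roots negated = parameters, x = \frac{1}{9}, C = -\frac{3}{5}.


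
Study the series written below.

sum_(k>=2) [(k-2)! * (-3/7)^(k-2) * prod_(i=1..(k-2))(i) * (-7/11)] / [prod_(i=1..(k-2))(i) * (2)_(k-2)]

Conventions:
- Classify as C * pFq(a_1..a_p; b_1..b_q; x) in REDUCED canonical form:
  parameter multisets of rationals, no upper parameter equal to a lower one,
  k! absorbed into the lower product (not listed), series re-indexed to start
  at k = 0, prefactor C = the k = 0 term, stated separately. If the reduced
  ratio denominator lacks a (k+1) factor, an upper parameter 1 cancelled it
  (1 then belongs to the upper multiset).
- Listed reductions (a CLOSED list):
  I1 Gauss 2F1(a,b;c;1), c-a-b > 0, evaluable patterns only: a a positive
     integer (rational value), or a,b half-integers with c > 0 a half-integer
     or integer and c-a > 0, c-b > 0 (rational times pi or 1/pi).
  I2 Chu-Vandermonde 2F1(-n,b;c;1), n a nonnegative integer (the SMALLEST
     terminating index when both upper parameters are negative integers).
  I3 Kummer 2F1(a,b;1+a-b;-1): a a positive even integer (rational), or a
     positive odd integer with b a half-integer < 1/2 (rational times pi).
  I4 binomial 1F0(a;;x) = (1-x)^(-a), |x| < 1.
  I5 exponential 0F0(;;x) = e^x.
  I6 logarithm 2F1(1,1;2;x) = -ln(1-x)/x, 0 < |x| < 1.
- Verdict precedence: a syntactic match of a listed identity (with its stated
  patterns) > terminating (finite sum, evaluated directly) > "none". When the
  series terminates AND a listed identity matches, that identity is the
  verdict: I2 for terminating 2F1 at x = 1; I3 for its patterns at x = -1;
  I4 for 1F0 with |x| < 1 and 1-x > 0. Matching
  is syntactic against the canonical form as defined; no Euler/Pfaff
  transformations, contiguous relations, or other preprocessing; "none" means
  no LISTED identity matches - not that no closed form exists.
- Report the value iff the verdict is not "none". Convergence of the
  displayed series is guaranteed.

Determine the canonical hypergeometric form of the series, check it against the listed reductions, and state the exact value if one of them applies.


Structural cue: t_0 being -7/11, the product of the first k integers (C = -7/11) is k!.
Adjacent-term ratio: r(k) = (-3/7) * (k+1) (k+1) / [(k+2) (k+1)] - rational in k. x = (-3/7); t_0 = -7/11; negate the roots.

This is -7/11 * 2F1(1, 1; 2; -3/7) in reduced canonical form. Verdict: the logarithmic series (I6) applies (the logarithm: parameters (1,1;2), x = -3/7). Exact value: (-49/33) * ln(10/7).


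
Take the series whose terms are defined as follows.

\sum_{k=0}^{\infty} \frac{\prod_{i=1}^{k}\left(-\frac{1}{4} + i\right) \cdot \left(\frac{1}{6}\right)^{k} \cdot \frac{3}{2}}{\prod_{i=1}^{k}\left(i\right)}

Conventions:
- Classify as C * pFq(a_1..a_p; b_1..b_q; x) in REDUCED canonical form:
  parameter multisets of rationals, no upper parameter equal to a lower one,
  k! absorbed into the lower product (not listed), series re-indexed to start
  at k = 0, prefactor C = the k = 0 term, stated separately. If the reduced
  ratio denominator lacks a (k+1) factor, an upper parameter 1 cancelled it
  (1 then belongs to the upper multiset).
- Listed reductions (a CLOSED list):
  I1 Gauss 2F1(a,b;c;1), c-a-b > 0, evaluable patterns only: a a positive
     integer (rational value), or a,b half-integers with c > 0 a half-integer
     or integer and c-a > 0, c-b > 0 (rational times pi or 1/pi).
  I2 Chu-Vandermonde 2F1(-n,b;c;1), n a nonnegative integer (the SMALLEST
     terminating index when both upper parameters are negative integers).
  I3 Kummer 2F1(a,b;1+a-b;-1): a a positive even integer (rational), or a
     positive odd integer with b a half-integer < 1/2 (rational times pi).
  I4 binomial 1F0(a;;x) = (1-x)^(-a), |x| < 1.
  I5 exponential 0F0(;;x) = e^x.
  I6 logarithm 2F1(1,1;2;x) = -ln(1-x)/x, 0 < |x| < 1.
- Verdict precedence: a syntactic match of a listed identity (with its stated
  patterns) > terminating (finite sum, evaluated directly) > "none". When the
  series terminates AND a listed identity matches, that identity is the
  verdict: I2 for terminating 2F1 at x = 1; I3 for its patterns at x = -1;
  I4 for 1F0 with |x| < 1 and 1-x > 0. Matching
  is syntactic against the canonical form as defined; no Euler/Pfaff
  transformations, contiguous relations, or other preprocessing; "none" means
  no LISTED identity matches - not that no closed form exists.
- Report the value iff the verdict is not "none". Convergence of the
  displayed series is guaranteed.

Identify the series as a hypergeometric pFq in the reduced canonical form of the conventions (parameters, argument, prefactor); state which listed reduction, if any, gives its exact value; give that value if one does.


With C = \frac{3}{2}: the canonical form is 1F0(\frac{3}{4}; -; \frac{1}{6}). Verdict (x = \frac{1}{6}): the binomial series (I4) applies (the 1F0 binomial series: exponent -3/4, x = \frac{1}{6}). Sum: \frac{3}{2} \cdot \left(\frac{5}{6}\right)^{-\frac{3}{4}}.

Key observation: with t_0 = \frac{3}{2}, the product of the first k integers (C = 3/2, x = 1/6) is k!.
Ratio: r(k) = \frac{1}{6} * (k+\frac{3}{4}) / [(k+1)] ; factor over Q: parameters, x = \frac{1}{6}, and C = \frac{3}{2}.


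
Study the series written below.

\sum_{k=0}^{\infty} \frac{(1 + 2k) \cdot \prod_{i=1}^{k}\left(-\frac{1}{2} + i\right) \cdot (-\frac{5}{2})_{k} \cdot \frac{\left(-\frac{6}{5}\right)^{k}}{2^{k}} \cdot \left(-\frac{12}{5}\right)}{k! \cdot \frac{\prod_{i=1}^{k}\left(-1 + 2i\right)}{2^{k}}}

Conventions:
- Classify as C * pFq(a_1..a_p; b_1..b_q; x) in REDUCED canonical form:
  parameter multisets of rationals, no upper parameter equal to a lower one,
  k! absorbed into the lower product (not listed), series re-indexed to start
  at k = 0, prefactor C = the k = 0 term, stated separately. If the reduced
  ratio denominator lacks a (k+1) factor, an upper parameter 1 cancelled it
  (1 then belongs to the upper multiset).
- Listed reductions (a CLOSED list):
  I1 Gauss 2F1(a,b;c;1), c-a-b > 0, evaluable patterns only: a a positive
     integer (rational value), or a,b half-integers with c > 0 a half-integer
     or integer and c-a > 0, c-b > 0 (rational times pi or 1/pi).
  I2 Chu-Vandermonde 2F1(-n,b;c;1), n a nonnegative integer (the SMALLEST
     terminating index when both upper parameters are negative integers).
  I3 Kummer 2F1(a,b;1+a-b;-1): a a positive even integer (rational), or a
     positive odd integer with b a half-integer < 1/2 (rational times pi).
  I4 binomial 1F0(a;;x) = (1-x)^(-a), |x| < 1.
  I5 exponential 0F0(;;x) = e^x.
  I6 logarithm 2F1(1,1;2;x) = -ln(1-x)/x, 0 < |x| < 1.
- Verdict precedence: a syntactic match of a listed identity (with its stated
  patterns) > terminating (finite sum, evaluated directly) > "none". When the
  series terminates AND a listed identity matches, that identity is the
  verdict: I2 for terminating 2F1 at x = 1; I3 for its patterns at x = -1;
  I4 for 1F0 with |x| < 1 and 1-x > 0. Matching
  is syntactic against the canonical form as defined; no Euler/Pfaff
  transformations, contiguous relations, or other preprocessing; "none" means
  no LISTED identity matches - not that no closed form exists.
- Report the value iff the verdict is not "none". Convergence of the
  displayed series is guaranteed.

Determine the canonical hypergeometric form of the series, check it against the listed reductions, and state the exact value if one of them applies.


Structural cue: t_0 being -\frac{12}{5}, the lower odd product (C = -12/5, x = -3/5) is 2^k (1/2)_k.
Ratio: r(k) = -\frac{3}{5} * (k-\frac{5}{2}) (k+\frac{3}{2}) / [(k+\frac{1}{2}) (k+1)] - rational in k, leading ratio -\frac{3}{5}; with t_0 = -\frac{12}{5}, classification follows.

With C = -\frac{12}{5}: the canonical form is 2F1(-\frac{5}{2}, \frac{3}{2}; \frac{1}{2}; -\frac{3}{5}). Verdict: none here - no I1-I6 shape fits x = -\frac{3}{5} with lower {\frac{1}{2}}.


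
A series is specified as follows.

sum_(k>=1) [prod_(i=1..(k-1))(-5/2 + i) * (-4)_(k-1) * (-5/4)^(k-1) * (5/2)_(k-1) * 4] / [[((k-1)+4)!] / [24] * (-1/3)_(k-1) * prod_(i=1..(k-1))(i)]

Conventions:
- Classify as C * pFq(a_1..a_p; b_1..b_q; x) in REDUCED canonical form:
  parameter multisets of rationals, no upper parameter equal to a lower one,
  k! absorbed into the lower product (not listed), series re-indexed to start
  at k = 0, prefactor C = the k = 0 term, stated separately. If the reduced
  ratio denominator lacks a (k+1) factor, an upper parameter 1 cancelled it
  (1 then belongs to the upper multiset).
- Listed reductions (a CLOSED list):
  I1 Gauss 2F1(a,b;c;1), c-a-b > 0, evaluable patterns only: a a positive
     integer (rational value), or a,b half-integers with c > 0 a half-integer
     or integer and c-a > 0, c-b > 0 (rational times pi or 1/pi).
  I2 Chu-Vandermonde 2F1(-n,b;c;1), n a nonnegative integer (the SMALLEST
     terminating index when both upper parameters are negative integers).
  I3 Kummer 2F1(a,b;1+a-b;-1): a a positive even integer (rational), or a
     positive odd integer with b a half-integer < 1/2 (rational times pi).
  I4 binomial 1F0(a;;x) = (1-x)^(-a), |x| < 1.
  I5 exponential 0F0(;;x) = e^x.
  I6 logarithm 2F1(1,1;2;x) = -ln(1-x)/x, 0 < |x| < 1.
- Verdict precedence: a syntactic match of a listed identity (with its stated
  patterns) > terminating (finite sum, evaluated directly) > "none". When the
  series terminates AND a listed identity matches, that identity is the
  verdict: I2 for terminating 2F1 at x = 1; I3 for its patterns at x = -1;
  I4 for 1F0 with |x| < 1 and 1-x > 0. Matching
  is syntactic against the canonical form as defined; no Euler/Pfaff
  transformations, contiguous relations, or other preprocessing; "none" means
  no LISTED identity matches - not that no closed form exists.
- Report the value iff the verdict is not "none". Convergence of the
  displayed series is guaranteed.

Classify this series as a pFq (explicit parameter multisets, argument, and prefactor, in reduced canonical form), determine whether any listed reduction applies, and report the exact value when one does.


Canonical form: C = 4 times 3F2 with upper {-4, -3/2, 5/2}, lower {-1/3, 5}, x = -5/4. Verdict: terminating. (-4)_k vanishes past k = 4, leaving a 5-term sum, computed directly. Hence: 22801771/4194304.

First insight: x = (-5/4) and the product of the first k integers (C = 4, x = -5/4) is k!.
Term ratio: r(k) = (-5/4) * (k-4) (k-3/2) (k+5/2) / [(k-1/3) (k+5) (k+1)] - rational in k. x = (-5/4); t_0 = 4; negate the roots.


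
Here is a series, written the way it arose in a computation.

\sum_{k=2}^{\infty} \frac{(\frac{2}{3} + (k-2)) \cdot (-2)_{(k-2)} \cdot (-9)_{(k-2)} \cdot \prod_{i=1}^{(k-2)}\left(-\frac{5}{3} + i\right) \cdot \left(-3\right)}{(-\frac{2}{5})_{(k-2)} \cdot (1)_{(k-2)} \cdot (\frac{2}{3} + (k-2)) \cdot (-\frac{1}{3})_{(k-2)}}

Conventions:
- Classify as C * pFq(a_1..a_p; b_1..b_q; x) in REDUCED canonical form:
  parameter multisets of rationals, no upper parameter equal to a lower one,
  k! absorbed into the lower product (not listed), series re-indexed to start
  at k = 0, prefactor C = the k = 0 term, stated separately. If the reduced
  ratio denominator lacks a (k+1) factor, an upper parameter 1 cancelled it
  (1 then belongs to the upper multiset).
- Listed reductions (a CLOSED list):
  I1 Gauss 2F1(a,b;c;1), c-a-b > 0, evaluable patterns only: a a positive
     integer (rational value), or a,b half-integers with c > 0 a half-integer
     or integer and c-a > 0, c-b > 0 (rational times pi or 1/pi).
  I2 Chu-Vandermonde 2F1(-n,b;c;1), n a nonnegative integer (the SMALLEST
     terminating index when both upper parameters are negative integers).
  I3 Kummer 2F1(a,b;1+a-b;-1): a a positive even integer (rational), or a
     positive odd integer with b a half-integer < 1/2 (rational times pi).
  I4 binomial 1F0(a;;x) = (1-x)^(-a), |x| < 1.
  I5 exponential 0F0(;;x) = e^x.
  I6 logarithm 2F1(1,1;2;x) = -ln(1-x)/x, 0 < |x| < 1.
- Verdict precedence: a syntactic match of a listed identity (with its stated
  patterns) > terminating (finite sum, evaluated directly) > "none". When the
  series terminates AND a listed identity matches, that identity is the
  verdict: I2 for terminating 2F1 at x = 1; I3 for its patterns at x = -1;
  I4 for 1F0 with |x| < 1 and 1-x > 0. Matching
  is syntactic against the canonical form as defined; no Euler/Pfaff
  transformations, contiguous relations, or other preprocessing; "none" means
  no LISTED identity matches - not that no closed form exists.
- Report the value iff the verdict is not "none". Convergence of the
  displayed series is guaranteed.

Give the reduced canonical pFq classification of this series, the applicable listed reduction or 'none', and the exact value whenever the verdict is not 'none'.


Classification (C = -3): 3F2 with upper {-9, -2, -\frac{2}{3}}, lower {-\frac{2}{5}, -\frac{1}{3}}, argument x = 1. Verdict: terminating - upper parameter -2 makes this a finite sum (last index 2), evaluated exactly. Hence: 1167.

Structural cue: t_0 = -3 here, and the running product (prefactor -3) telescopes to a rising factorial.
Step ratio: r(k) = 1 * (k-9) (k-2) (k-\frac{2}{3}) / [(k-\frac{2}{5}) (k-\frac{1}{3}) (k+1)] - rational; roots negated = parameters, x = 1, C = -3.
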